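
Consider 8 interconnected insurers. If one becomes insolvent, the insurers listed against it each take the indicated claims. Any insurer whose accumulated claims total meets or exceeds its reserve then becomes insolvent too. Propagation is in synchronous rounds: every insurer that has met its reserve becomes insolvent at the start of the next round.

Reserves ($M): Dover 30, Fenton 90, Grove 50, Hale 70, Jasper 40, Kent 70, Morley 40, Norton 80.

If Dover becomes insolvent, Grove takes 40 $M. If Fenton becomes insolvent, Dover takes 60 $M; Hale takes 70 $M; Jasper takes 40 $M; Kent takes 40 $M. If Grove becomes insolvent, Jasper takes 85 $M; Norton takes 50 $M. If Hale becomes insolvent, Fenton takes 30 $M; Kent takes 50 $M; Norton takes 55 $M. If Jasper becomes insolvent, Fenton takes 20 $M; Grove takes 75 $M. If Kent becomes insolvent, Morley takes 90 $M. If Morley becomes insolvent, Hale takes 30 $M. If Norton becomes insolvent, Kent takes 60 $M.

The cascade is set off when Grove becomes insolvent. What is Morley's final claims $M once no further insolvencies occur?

Round 1 — Grove becomes insolvent (initial).
  Jasper: +85 → 85 ≥ 40
  Norton: +50 → 50 < 80
Round 2 — Jasper becomes insolvent.
  Fenton: +20 → 20 < 90
No further insolvencies.

0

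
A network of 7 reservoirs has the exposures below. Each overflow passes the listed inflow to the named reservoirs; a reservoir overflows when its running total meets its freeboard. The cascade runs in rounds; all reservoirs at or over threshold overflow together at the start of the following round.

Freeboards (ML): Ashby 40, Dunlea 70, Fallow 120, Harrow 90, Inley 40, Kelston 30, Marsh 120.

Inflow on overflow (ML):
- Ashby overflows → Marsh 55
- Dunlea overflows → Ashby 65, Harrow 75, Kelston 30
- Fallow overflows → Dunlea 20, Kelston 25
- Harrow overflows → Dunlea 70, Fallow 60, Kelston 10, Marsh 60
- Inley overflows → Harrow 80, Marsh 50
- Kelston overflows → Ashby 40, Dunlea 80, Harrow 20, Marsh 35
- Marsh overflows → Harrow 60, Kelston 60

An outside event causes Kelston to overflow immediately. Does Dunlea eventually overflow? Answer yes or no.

yes

Round 1 — Kelston overflows (initial).
  Ashby: +40 → 40 ≥ 40
  Dunlea: +80 → 80 ≥ 70
  Harrow: +20 → 20 < 90
  Marsh: +35 → 35 < 120
Round 2 — Ashby, Dunlea overflow.
  Harrow: +75 → 95 ≥ 90
  Marsh: +55 → 90 < 120
Round 3 — Harrow overflows.
  Fallow: +60 → 60 < 120
  Marsh: +60 → 150 ≥ 120
Round 4 — Marsh overflows.
No further overflows.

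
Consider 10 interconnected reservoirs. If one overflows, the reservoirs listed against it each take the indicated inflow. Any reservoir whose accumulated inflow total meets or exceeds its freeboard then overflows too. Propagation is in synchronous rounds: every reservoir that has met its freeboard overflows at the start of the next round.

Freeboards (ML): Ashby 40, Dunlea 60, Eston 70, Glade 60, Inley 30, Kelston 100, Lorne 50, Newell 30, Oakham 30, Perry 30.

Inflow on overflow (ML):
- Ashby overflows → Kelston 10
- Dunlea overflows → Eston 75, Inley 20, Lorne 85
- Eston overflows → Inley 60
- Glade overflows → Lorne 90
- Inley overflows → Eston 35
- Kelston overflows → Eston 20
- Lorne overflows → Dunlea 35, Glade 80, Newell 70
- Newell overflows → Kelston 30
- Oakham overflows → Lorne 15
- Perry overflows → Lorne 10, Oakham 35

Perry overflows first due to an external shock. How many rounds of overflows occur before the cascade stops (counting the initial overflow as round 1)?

2

Round 1 — Perry overflows (initial).
  Lorne: +10 → 10 < 50
  Oakham: +35 → 35 ≥ 30
Round 2 — Oakham overflows.
  Lorne: +15 → 25 < 50
No further overflows.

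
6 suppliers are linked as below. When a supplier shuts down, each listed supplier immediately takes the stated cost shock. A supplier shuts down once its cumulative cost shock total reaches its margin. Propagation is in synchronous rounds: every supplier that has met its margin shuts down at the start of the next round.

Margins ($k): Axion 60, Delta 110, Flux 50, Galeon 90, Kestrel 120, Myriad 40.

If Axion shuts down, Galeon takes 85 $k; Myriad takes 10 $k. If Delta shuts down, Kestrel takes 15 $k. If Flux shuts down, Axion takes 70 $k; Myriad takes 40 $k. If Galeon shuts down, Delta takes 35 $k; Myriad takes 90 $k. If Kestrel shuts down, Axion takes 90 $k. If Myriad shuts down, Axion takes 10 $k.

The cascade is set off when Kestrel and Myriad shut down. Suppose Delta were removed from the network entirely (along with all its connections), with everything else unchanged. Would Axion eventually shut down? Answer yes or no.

With Delta removed:
Round 1 — Kestrel, Myriad shut down (initial).
  Axion: +90+10 → 100 ≥ 60
Round 2 — Axion shuts down.
  Galeon: +85 → 85 < 90
No further shutdowns.

yes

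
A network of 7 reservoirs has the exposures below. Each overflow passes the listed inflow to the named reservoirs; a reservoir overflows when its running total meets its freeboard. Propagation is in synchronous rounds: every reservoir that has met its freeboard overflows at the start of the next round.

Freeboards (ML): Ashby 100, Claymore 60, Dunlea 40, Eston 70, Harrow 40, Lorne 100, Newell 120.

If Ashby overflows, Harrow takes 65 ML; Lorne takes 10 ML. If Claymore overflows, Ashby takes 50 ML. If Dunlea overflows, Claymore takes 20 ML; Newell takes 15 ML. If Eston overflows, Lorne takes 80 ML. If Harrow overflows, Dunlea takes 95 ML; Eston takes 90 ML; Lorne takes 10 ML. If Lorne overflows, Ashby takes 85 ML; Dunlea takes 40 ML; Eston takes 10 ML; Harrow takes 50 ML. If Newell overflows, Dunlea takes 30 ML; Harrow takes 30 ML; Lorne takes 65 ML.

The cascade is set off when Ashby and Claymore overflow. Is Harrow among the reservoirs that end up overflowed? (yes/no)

yes

Round 1 — Ashby, Claymore overflow (initial).
  Harrow: +65 → 65 ≥ 40
  Lorne: +10 → 10 < 100
Round 2 — Harrow overflows.
  Dunlea: +95 → 95 ≥ 40
  Eston: +90 → 90 ≥ 70
  Lorne: +10 → 20 < 100
Round 3 — Dunlea, Eston overflow.
  Lorne: +80 → 100 ≥ 100
  Newell: +15 → 15 < 120
Round 4 — Lorne overflows.
No further overflows.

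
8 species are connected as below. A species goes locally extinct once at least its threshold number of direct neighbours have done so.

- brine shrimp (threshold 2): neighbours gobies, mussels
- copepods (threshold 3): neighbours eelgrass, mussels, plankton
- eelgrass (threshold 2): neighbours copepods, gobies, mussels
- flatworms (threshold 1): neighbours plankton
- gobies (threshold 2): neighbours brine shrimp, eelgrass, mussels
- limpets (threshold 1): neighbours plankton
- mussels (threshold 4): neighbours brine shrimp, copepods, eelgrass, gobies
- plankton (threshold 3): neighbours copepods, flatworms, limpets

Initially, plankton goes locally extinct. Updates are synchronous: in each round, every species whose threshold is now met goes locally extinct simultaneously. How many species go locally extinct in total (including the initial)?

3

Round 1 — plankton goes locally extinct (initial).
Round 2 — checking thresholds:
  copepods: 1 of 3 neighbours < 3, below threshold.
  flatworms: 1 of 1 neighbours ≥ 1, goes locally extinct.
  limpets: 1 of 1 neighbours ≥ 1, goes locally extinct.
Round 3 — no new extinctions; cascade stops.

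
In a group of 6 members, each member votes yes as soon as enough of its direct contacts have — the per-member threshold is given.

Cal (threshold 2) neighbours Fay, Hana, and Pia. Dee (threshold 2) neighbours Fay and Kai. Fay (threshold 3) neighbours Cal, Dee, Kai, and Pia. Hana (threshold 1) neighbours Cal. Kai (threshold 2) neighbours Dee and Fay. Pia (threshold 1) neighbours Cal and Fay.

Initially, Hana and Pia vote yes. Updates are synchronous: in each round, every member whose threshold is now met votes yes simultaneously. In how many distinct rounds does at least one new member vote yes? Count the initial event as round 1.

Round 1 — Hana, Pia vote yes (initial).
Round 2 — checking thresholds:
  Cal: 2 of 3 neighbours ≥ 2, votes yes.
  Fay: 1 of 4 neighbours < 3, holds.
Round 3 — no new yes votes; cascade stops.

2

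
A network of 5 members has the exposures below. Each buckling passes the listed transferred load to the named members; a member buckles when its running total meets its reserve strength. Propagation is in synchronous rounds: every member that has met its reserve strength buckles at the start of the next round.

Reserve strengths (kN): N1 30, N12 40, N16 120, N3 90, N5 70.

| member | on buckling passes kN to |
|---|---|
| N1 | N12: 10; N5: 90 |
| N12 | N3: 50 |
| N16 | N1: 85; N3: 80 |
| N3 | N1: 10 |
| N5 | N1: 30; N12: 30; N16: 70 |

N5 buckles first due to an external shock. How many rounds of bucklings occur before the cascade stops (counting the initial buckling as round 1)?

3

Round 1 — N5 buckles (initial).
  N1: +30 → 30 ≥ 30
  N12: +30 → 30 < 40
  N16: +70 → 70 < 120
Round 2 — N1 buckles.
  N12: +10 → 40 ≥ 40
Round 3 — N12 buckles.
  N3: +50 → 50 < 90
No further bucklings.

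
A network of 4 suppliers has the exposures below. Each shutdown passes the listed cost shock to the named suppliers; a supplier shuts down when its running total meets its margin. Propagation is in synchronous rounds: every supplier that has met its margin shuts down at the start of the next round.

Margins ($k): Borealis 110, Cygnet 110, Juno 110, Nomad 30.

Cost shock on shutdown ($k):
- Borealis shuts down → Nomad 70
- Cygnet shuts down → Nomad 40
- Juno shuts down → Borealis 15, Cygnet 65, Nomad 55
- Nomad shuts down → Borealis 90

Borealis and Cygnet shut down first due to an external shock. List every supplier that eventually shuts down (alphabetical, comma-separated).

Round 1 — Borealis, Cygnet shut down (initial).
  Nomad: +70+40 → 110 ≥ 30
Round 2 — Nomad shuts down.
No further shutdowns.

Borealis, Cygnet, Nomad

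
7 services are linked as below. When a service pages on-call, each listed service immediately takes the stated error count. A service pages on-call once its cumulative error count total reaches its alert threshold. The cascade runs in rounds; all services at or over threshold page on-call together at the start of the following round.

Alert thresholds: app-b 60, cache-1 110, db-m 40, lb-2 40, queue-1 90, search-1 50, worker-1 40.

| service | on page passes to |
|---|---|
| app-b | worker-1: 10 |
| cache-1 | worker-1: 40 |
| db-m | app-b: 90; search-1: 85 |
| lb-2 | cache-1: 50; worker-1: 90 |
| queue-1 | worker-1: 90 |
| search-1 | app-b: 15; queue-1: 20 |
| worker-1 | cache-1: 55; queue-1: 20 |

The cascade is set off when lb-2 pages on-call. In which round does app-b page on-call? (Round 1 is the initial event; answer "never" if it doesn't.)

Round 1 — lb-2 pages on-call (initial).
  cache-1: +50 → 50 < 110
  worker-1: +90 → 90 ≥ 40
Round 2 — worker-1 pages on-call.
  cache-1: +55 → 105 < 110
  queue-1: +20 → 20 < 90
No further pages.

never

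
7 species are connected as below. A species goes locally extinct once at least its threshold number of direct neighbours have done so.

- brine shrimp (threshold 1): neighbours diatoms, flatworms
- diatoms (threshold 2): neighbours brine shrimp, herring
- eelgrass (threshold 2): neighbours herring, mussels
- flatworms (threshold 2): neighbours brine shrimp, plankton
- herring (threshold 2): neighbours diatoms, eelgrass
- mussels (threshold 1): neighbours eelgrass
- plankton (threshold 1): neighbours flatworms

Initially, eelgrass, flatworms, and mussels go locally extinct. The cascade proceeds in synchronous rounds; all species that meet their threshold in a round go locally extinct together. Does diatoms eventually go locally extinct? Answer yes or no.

no

Round 1 — eelgrass, flatworms, mussels go locally extinct (initial).
Round 2 — checking thresholds:
  brine shrimp: 1 of 2 neighbours ≥ 1, goes locally extinct.
  herring: 1 of 2 neighbours < 2, not yet.
  plankton: 1 of 1 neighbours ≥ 1, goes locally extinct.
Round 3 — no new extinctions; cascade stops.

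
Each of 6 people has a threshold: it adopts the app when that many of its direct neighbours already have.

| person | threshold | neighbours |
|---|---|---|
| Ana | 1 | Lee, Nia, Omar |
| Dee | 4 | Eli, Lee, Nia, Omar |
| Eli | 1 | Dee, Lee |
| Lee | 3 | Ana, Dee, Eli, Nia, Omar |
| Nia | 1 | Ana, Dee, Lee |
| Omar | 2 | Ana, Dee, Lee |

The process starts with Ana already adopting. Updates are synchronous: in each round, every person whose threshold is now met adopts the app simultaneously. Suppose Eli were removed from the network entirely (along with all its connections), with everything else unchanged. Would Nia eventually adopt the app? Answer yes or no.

yes

With Eli removed:
Round 1 — Ana adopts the app (initial).
Round 2 — checking thresholds:
  Lee: 1 of 4 neighbours < 3, below threshold.
  Nia: 1 of 3 neighbours ≥ 1, adopts the app.
  Omar: 1 of 3 neighbours < 2, below threshold.
Round 3 — no new adoptions; cascade stops.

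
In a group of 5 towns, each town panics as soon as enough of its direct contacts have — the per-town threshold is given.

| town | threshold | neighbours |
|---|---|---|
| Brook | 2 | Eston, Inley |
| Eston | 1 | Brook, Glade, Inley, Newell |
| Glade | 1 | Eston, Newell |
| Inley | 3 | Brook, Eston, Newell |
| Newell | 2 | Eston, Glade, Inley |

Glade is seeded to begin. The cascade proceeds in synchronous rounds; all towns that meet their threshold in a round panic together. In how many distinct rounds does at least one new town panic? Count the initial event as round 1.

Round 1 — Glade panics (initial).
Round 2 — checking thresholds:
  Eston: 1 of 4 neighbours ≥ 1, panics.
  Newell: 1 of 3 neighbours < 2, below threshold.
Round 3 — checking thresholds:
  Brook: 1 of 2 neighbours < 2, below threshold.
  Inley: 1 of 3 neighbours < 3, below threshold.
  Newell: 2 of 3 neighbours ≥ 2, panics.
Round 4 — no new panics; cascade stops.

3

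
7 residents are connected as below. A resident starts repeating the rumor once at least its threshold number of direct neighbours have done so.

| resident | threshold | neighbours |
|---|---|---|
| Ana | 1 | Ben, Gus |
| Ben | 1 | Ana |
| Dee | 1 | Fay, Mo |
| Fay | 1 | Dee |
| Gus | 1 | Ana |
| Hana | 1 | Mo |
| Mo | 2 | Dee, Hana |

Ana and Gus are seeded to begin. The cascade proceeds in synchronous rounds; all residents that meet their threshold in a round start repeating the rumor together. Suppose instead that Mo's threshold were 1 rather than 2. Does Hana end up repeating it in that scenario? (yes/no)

no

With Mo's threshold at 1:
Round 1 — Ana, Gus start repeating the rumor (initial).
Round 2 — checking thresholds:
  Ben: 1 of 1 neighbours ≥ 1, starts repeating the rumor.
Round 3 — no new spreads; cascade stops.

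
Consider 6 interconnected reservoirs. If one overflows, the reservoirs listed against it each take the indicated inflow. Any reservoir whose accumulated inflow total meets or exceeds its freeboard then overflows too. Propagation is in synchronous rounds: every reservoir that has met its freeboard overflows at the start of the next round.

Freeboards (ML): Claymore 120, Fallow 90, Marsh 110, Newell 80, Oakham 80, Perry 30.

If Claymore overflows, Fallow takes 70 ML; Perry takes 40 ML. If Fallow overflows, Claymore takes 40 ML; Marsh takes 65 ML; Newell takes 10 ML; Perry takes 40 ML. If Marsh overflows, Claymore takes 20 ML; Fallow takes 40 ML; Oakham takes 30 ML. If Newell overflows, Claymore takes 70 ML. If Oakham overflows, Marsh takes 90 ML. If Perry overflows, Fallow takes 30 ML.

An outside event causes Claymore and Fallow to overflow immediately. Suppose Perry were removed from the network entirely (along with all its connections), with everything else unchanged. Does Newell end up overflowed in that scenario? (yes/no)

With Perry removed:
Round 1 — Claymore, Fallow overflow (initial).
  Marsh: +65 → 65 < 110
  Newell: +10 → 10 < 80
No further overflows.

no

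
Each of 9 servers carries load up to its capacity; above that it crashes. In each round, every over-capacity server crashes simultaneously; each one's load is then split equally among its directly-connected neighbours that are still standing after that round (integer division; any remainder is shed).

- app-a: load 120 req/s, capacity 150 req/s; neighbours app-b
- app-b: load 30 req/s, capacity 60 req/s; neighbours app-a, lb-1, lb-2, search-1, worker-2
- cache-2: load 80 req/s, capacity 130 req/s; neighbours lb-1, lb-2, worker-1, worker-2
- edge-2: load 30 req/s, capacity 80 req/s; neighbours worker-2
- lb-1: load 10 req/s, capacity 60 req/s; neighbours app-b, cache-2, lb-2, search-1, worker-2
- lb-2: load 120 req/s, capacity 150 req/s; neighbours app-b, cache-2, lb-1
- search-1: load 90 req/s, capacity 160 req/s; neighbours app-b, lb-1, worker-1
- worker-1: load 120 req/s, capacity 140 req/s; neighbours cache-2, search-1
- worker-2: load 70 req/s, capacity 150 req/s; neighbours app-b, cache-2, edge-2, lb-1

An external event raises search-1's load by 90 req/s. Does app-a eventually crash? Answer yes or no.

no

Round 1 — search-1 at 180 > 160. search-1 crashes.
  search-1 sheds 180 req/s to app-b, lb-1, worker-1: 60 each.
    app-b: 30+60 = 90 > 60
    lb-1: 10+60 = 70 > 60
    worker-1: 120+60 = 180 > 140
Round 2 — app-b, lb-1, worker-1 crash.
  app-b sheds 90 req/s to app-a, lb-2, worker-2: 30 each.
    app-a: 120+30 = 150 ≤ 150
    lb-2: 120+30 = 150 ≤ 150
    worker-2: 70+30 = 100 ≤ 150
  lb-1 sheds 70 req/s to cache-2, lb-2, worker-2: 23 each (1 lost).
    cache-2: 80+23 = 103 ≤ 130
    lb-2: 150+23 = 173 > 150
    worker-2: 100+23 = 123 ≤ 150
  worker-1 sheds 180 req/s to cache-2: 180 each.
    cache-2: 103+180 = 283 > 130
Round 3 — cache-2, lb-2 crash.
  cache-2 sheds 283 req/s to worker-2: 283 each.
    worker-2: 123+283 = 406 > 150
  lb-2 sheds 173 req/s: no online neighbours, lost.
Round 4 — worker-2 crashes.
  worker-2 sheds 406 req/s to edge-2: 406 each.
    edge-2: 30+406 = 436 > 80
Round 5 — edge-2 crashes.
  edge-2 sheds 436 req/s: no online neighbours, lost.
No further crashes.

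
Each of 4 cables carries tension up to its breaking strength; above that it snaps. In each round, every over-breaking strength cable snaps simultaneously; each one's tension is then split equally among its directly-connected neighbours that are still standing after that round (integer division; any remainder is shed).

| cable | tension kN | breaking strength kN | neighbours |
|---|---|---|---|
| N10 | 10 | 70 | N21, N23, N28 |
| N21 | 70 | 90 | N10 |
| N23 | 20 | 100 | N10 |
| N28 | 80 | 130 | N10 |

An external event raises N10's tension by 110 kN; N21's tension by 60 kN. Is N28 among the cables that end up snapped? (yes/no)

yes

Round 1 — N10 at 120 > 70; N21 at 130 > 90. N10, N21 snap.
  N10 sheds 120 kN to N23, N28: 60 each.
    N23: 20+60 = 80 ≤ 100
    N28: 80+60 = 140 > 130
  N21 sheds 130 kN: no online neighbours, lost.
Round 2 — N28 snaps.
  N28 sheds 140 kN: no online neighbours, lost.
No further breaks.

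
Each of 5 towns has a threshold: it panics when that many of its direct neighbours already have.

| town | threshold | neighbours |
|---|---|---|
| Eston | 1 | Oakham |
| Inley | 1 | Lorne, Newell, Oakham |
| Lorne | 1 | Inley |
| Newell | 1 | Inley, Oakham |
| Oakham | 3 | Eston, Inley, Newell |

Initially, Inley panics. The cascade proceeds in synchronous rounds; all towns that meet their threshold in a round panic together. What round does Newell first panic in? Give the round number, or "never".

2

Round 1 — Inley panics (initial).
Round 2 — checking thresholds:
  Lorne: 1 of 1 neighbours ≥ 1, panics.
  Newell: 1 of 2 neighbours ≥ 1, panics.
  Oakham: 1 of 3 neighbours < 3, holds.
Round 3 — no new panics; cascade stops.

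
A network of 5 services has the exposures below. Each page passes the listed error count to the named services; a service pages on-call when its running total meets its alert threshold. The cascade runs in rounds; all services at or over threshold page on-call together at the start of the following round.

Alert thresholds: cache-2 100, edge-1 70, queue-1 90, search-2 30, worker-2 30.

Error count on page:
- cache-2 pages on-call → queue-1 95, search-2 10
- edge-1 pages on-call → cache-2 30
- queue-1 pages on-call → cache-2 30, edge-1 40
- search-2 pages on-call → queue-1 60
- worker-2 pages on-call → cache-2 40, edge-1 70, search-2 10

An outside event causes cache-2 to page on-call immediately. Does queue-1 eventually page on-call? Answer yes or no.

yes

Round 1 — cache-2 pages on-call (initial).
  queue-1: +95 → 95 ≥ 90
  search-2: +10 → 10 < 30
Round 2 — queue-1 pages on-call.
  edge-1: +40 → 40 < 70
No further pages.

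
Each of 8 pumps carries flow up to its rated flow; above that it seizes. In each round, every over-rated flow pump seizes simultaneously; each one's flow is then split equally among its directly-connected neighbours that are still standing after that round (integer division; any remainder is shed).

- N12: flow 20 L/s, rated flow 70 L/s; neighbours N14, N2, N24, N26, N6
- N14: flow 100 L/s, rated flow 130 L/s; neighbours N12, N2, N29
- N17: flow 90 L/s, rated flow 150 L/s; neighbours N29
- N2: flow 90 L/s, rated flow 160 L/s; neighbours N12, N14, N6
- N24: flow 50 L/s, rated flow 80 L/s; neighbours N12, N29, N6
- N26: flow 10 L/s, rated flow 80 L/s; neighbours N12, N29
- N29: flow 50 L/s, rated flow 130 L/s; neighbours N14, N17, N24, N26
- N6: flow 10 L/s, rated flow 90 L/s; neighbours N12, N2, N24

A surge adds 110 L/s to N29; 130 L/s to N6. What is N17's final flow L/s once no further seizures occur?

Round 1 — N29 at 160 > 130; N6 at 140 > 90. N29, N6 seize.
  N29 sheds 160 L/s to N14, N17, N24, N26: 40 each.
    N14: 100+40 = 140 > 130
    N17: 90+40 = 130 ≤ 150
    N24: 50+40 = 90 > 80
    N26: 10+40 = 50 ≤ 80
  N6 sheds 140 L/s to N12, N2, N24: 46 each (2 lost).
    N12: 20+46 = 66 ≤ 70
    N2: 90+46 = 136 ≤ 160
    N24: 90+46 = 136 > 80
Round 2 — N14, N24 seize.
  N14 sheds 140 L/s to N12, N2: 70 each.
    N12: 66+70 = 136 > 70
    N2: 136+70 = 206 > 160
  N24 sheds 136 L/s to N12: 136 each.
    N12: 136+136 = 272 > 70
Round 3 — N12, N2 seize.
  N12 sheds 272 L/s to N26: 272 each.
    N26: 50+272 = 322 > 80
  N2 sheds 206 L/s: no online neighbours, lost.
Round 4 — N26 seizes.
  N26 sheds 322 L/s: no online neighbours, lost.
No further seizures.

130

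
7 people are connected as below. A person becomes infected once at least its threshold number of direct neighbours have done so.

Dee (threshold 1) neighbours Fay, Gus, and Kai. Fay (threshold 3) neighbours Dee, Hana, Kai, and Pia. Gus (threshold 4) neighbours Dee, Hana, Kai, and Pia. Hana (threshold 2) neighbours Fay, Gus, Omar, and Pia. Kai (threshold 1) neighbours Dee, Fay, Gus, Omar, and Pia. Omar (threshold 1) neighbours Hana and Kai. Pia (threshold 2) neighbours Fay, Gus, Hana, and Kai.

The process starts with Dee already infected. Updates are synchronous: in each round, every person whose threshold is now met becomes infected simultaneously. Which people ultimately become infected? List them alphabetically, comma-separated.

Round 1 — Dee becomes infected (initial).
Round 2 — checking thresholds:
  Fay: 1 of 4 neighbours < 3, holds.
  Gus: 1 of 4 neighbours < 4, holds.
  Kai: 1 of 5 neighbours ≥ 1, becomes infected.
Round 3 — checking thresholds:
  Fay: 2 of 4 neighbours < 3, holds.
  Gus: 2 of 4 neighbours < 4, holds.
  Omar: 1 of 2 neighbours ≥ 1, becomes infected.
  Pia: 1 of 4 neighbours < 2, holds.
Round 4 — no new infections; cascade stops.

Dee, Kai, Omar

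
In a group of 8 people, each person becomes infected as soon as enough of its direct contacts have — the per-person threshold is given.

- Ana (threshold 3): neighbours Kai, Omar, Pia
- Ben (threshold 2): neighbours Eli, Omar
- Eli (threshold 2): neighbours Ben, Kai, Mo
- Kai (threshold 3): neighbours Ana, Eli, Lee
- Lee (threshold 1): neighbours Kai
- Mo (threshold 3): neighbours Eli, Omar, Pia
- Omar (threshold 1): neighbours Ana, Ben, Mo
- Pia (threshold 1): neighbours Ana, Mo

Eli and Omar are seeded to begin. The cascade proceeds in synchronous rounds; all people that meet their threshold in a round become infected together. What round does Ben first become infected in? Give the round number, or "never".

2

Round 1 — Eli, Omar become infected (initial).
Round 2 — checking thresholds:
  Ana: 1 of 3 neighbours < 3, holds.
  Ben: 2 of 2 neighbours ≥ 2, becomes infected.
  Kai: 1 of 3 neighbours < 3, holds.
  Mo: 2 of 3 neighbours < 3, holds.
Round 3 — no new infections; cascade stops.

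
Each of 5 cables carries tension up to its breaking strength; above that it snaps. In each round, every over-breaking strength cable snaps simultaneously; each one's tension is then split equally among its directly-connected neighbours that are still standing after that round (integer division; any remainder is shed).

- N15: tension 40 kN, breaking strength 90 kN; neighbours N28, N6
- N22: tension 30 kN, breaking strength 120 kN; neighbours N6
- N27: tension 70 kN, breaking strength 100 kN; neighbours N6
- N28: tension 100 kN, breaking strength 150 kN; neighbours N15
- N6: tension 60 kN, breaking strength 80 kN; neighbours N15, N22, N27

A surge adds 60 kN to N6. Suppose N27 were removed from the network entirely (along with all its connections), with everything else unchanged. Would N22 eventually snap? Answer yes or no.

With N27 removed:
Round 1 — N6 at 120 > 80. N6 snaps.
  N6 sheds 120 kN to N15, N22: 60 each.
    N15: 40+60 = 100 > 90
    N22: 30+60 = 90 ≤ 120
Round 2 — N15 snaps.
  N15 sheds 100 kN to N28: 100 each.
    N28: 100+100 = 200 > 150
Round 3 — N28 snaps.
  N28 sheds 200 kN: no online neighbours, lost.
No further breaks.

no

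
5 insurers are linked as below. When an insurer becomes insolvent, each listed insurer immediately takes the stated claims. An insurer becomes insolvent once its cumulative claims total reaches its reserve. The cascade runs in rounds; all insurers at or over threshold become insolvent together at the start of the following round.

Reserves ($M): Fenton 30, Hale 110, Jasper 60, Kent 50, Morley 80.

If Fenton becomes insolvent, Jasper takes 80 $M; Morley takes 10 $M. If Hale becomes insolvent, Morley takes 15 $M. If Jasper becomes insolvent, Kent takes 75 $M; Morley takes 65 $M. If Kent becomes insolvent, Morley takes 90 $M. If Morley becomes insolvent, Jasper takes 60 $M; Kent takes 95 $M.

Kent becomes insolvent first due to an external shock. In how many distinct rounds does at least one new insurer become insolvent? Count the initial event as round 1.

Round 1 — Kent becomes insolvent (initial).
  Morley: +90 → 90 ≥ 80
Round 2 — Morley becomes insolvent.
  Jasper: +60 → 60 ≥ 60
Round 3 — Jasper becomes insolvent.
No further insolvencies.

3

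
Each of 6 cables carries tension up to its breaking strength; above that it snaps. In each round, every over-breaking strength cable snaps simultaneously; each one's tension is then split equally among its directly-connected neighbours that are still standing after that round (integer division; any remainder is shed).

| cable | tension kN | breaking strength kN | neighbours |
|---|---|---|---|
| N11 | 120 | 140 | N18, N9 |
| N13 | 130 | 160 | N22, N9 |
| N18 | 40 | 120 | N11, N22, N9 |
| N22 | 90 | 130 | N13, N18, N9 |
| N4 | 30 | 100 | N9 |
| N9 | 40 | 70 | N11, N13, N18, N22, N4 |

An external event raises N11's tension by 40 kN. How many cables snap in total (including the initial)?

Round 1 — N11 at 160 > 140. N11 snaps.
  N11 sheds 160 kN to N18, N9: 80 each.
    N18: 40+80 = 120 ≤ 120
    N9: 40+80 = 120 > 70
Round 2 — N9 snaps.
  N9 sheds 120 kN to N13, N18, N22, N4: 30 each.
    N13: 130+30 = 160 ≤ 160
    N18: 120+30 = 150 > 120
    N22: 90+30 = 120 ≤ 130
    N4: 30+30 = 60 ≤ 100
Round 3 — N18 snaps.
  N18 sheds 150 kN to N22: 150 each.
    N22: 120+150 = 270 > 130
Round 4 — N22 snaps.
  N22 sheds 270 kN to N13: 270 each.
    N13: 160+270 = 430 > 160
Round 5 — N13 snaps.
  N13 sheds 430 kN: no online neighbours, lost.
No further breaks.

5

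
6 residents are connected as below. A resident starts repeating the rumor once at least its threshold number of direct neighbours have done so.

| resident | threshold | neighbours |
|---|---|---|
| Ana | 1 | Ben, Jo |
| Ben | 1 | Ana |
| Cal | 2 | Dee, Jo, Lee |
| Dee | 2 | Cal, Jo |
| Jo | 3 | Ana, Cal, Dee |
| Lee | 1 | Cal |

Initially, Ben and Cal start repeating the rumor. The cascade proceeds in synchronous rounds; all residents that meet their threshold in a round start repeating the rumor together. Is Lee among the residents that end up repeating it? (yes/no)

yes

Round 1 — Ben, Cal start repeating the rumor (initial).
Round 2 — checking thresholds:
  Ana: 1 of 2 neighbours ≥ 1, starts repeating the rumor.
  Dee: 1 of 2 neighbours < 2, holds.
  Jo: 1 of 3 neighbours < 3, holds.
  Lee: 1 of 1 neighbours ≥ 1, starts repeating the rumor.
Round 3 — no new spreads; cascade stops.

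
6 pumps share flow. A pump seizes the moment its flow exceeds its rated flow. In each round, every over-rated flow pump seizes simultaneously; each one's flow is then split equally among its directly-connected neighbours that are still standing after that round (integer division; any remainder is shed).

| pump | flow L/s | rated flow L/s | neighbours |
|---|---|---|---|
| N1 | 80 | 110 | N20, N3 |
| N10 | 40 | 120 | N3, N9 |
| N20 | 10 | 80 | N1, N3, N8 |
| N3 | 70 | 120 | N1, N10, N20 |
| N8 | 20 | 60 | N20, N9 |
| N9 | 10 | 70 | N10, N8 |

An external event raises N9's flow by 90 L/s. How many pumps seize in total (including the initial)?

Round 1 — N9 at 100 > 70. N9 seizes.
  N9 sheds 100 L/s to N10, N8: 50 each.
    N10: 40+50 = 90 ≤ 120
    N8: 20+50 = 70 > 60
Round 2 — N8 seizes.
  N8 sheds 70 L/s to N20: 70 each.
    N20: 10+70 = 80 ≤ 80
No further seizures.

2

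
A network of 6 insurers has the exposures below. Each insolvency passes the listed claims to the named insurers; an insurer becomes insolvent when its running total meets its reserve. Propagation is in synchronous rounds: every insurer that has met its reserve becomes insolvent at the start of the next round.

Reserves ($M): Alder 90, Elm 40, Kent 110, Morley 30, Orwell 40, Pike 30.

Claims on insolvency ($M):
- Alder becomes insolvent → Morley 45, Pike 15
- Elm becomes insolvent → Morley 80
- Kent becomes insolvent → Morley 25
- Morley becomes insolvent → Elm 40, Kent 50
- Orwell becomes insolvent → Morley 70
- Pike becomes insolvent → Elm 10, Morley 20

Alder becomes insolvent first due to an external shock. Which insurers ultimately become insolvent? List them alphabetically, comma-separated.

Alder, Elm, Morley

Round 1 — Alder becomes insolvent (initial).
  Morley: +45 → 45 ≥ 30
  Pike: +15 → 15 < 30
Round 2 — Morley becomes insolvent.
  Elm: +40 → 40 ≥ 40
  Kent: +50 → 50 < 110
Round 3 — Elm becomes insolvent.
No further insolvencies.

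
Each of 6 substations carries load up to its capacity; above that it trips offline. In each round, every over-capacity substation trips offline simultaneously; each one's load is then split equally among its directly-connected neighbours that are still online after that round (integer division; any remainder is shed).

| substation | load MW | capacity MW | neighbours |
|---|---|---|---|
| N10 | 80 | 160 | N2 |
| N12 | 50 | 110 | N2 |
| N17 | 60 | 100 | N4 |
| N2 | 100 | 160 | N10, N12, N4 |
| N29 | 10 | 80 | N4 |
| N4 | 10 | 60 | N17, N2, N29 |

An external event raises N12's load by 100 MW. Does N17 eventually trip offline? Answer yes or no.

Round 1 — N12 at 150 > 110. N12 trips offline.
  N12 sheds 150 MW to N2: 150 each.
    N2: 100+150 = 250 > 160
Round 2 — N2 trips offline.
  N2 sheds 250 MW to N10, N4: 125 each.
    N10: 80+125 = 205 > 160
    N4: 10+125 = 135 > 60
Round 3 — N10, N4 trip offline.
  N10 sheds 205 MW: no online neighbours, lost.
  N4 sheds 135 MW to N17, N29: 67 each (1 lost).
    N17: 60+67 = 127 > 100
    N29: 10+67 = 77 ≤ 80
Round 4 — N17 trips offline.
  N17 sheds 127 MW: no online neighbours, lost.
No further trips.

yes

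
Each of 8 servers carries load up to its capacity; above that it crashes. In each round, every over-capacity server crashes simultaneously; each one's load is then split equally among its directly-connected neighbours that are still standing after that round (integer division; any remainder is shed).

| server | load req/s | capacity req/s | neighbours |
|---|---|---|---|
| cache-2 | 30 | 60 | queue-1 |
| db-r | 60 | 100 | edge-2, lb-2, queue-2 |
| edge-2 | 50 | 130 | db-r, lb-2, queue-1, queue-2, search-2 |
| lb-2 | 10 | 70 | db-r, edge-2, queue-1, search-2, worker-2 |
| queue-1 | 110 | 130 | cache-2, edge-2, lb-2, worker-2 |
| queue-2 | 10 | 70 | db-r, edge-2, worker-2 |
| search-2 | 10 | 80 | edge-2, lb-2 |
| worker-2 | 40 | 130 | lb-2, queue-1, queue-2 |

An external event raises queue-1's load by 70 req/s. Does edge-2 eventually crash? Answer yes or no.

Round 1 — queue-1 at 180 > 130. queue-1 crashes.
  queue-1 sheds 180 req/s to cache-2, edge-2, lb-2, worker-2: 45 each.
    cache-2: 30+45 = 75 > 60
    edge-2: 50+45 = 95 ≤ 130
    lb-2: 10+45 = 55 ≤ 70
    worker-2: 40+45 = 85 ≤ 130
Round 2 — cache-2 crashes.
  cache-2 sheds 75 req/s: no online neighbours, lost.
No further crashes.

no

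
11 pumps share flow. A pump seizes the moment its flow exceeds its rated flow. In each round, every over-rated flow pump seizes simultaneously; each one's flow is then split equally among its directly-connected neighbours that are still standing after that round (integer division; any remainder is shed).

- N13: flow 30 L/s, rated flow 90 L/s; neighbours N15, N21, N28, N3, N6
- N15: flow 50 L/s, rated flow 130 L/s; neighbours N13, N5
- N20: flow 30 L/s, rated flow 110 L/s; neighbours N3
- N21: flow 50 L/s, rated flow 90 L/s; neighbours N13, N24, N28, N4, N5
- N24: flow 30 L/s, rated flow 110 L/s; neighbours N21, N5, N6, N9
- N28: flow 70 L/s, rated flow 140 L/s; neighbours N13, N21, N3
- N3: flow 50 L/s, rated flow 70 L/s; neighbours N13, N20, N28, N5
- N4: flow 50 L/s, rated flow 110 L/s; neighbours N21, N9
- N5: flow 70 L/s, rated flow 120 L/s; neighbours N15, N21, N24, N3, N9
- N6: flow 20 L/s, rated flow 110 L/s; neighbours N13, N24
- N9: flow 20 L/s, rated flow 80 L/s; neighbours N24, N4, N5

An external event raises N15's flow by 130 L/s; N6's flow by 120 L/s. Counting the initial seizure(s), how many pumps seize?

Round 1 — N15 at 180 > 130; N6 at 140 > 110. N15, N6 seize.
  N15 sheds 180 L/s to N13, N5: 90 each.
    N13: 30+90 = 120 > 90
    N5: 70+90 = 160 > 120
  N6 sheds 140 L/s to N13, N24: 70 each.
    N13: 120+70 = 190 > 90
    N24: 30+70 = 100 ≤ 110
Round 2 — N13, N5 seize.
  N13 sheds 190 L/s to N21, N28, N3: 63 each (1 lost).
    N21: 50+63 = 113 > 90
    N28: 70+63 = 133 ≤ 140
    N3: 50+63 = 113 > 70
  N5 sheds 160 L/s to N21, N24, N3, N9: 40 each.
    N21: 113+40 = 153 > 90
    N24: 100+40 = 140 > 110
    N3: 113+40 = 153 > 70
    N9: 20+40 = 60 ≤ 80
Round 3 — N21, N24, N3 seize.
  N21 sheds 153 L/s to N28, N4: 76 each (1 lost).
    N28: 133+76 = 209 > 140
    N4: 50+76 = 126 > 110
  N24 sheds 140 L/s to N9: 140 each.
    N9: 60+140 = 200 > 80
  N3 sheds 153 L/s to N20, N28: 76 each (1 lost).
    N20: 30+76 = 106 ≤ 110
    N28: 209+76 = 285 > 140
Round 4 — N28, N4, N9 seize.
  N28 sheds 285 L/s: no online neighbours, lost.
  N4 sheds 126 L/s: no online neighbours, lost.
  N9 sheds 200 L/s: no online neighbours, lost.
No further seizures.

10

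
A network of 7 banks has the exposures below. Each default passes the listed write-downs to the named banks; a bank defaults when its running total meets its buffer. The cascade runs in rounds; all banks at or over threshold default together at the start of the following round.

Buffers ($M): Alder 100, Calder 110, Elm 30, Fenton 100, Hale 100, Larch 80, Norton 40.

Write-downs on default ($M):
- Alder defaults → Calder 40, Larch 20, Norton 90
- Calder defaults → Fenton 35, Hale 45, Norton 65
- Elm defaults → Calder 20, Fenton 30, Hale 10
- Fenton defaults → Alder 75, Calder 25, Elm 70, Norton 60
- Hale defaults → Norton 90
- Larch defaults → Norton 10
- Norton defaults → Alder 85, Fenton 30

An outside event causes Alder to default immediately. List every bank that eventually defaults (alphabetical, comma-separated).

Round 1 — Alder defaults (initial).
  Calder: +40 → 40 < 110
  Larch: +20 → 20 < 80
  Norton: +90 → 90 ≥ 40
Round 2 — Norton defaults.
  Fenton: +30 → 30 < 100
No further defaults.

Alder, Norton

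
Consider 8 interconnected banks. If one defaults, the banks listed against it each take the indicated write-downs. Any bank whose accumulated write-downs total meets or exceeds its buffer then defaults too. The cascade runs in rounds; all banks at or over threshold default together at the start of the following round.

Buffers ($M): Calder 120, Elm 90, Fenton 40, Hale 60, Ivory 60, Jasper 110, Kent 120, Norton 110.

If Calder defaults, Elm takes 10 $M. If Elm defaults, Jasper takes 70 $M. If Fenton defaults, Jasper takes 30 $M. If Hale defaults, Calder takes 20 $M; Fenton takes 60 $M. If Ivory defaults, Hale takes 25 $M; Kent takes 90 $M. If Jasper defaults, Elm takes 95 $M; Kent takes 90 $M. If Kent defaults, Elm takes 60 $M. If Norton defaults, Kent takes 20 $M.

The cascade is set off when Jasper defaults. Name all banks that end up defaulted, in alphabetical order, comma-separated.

Round 1 — Jasper defaults (initial).
  Elm: +95 → 95 ≥ 90
  Kent: +90 → 90 < 120
Round 2 — Elm defaults.
No further defaults.

Elm, Jasper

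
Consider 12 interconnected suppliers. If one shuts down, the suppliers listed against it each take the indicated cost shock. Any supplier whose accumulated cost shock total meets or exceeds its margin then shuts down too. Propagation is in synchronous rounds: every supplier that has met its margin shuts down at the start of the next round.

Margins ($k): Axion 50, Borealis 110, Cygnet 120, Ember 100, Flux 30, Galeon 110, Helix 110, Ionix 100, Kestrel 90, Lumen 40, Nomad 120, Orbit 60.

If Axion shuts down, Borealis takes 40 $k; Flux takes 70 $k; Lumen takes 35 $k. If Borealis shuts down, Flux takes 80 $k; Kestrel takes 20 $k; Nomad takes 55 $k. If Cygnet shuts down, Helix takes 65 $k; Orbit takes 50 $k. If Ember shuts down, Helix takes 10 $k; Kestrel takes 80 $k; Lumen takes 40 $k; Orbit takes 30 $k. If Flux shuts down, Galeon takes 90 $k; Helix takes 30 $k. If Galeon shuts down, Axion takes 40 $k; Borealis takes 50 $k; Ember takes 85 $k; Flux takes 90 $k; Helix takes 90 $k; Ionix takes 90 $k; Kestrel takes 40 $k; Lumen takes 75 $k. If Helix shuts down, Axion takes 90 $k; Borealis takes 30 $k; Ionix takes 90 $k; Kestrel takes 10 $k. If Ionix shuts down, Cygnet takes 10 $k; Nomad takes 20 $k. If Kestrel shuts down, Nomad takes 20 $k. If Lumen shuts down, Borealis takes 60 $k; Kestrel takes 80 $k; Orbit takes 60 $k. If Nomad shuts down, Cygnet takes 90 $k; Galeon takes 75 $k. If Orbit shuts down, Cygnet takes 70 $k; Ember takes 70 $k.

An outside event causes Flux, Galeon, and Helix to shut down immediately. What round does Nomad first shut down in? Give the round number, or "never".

Round 1 — Flux, Galeon, Helix shut down (initial).
  Axion: +40+90 → 130 ≥ 50
  Borealis: +50+30 → 80 < 110
  Ember: +85 → 85 < 100
  Ionix: +90+90 → 180 ≥ 100
  Kestrel: +40+10 → 50 < 90
  Lumen: +75 → 75 ≥ 40
Round 2 — Axion, Ionix, Lumen shut down.
  Borealis: +40+60 → 180 ≥ 110
  Cygnet: +10 → 10 < 120
  Kestrel: +80 → 130 ≥ 90
  Nomad: +20 → 20 < 120
  Orbit: +60 → 60 ≥ 60
Round 3 — Borealis, Kestrel, Orbit shut down.
  Cygnet: +70 → 80 < 120
  Ember: +70 → 155 ≥ 100
  Nomad: +55+20 → 95 < 120
Round 4 — Ember shuts down.
No further shutdowns.

never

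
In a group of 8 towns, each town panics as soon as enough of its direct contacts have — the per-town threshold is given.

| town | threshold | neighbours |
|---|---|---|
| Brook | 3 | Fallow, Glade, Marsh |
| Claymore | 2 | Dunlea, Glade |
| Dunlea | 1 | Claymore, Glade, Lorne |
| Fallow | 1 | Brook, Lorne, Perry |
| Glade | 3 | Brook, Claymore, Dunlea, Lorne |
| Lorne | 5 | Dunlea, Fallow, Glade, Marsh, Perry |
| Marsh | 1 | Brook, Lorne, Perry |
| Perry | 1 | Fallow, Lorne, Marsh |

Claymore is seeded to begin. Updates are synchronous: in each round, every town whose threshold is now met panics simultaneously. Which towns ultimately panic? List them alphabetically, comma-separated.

Round 1 — Claymore panics (initial).
Round 2 — checking thresholds:
  Dunlea: 1 of 3 neighbours ≥ 1, panics.
  Glade: 1 of 4 neighbours < 3, not yet.
Round 3 — no new panics; cascade stops.

Claymore, Dunlea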